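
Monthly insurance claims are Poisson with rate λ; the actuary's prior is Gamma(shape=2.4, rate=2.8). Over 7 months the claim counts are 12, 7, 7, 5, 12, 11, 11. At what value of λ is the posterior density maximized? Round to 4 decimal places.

6.7755

Σ counts = 65. Posterior: Gamma(shape = 2.4+65 = 67.4, rate = 2.8+7 = 9.8).
Mode = (α−1)/β = 66.4/9.8 = 6.7755.
Mean = α/β = 67.4/9.8 = 6.8776.
This is the posterior mode — the MAP estimate.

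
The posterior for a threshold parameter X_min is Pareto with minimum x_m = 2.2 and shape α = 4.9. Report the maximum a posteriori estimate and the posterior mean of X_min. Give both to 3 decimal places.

MAP = 2.200; posterior mean = 2.764

The Pareto density is strictly decreasing on [x_m, ∞), so the mode is x_m = 2.200.
Mean = α·x_m/(α−1) = 4.9·2.2/3.9 = 2.764.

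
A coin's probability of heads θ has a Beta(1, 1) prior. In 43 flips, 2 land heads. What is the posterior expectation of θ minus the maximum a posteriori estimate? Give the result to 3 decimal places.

0.020

Posterior: Beta(1+2, 1+41) = Beta(3, 42).
Mode = (3−1)/(3+42−2) = 2/43 = 0.047.
With a flat prior the MAP equals the MLE, 2/43.
Mean = 3/(3+42) = 3/45 = 0.067.
Difference = 0.067 − 0.047 = 0.020.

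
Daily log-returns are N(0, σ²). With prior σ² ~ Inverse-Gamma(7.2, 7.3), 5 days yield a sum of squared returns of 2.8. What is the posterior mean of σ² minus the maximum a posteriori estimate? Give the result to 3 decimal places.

Posterior: Inverse-Gamma(shape = 7.2+5/2 = 9.7, scale = 7.3+2.8/2 = 8.7).
Mode = β/(α+1) = 8.7/10.7 = 0.813.
Mean = β/(α−1) = 8.7/8.7 = 1.000.
Difference = 1.000 − 0.813 = 0.187.
Mean > mode: the posterior has a right tail.

0.187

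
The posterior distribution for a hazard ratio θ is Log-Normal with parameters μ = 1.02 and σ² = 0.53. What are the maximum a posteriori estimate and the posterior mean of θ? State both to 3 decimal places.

maximum a posteriori estimate = 1.632, posterior mean = 3.615

Mode = exp(μ − σ²) = exp(0.49) = 1.632.
Mean = exp(μ + σ²/2) = exp(1.285) = 3.615.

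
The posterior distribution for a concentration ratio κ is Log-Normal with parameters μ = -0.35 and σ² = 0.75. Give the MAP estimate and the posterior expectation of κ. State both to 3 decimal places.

Mode = exp(μ − σ²) = exp(-1.10) = 0.333.
Mean = exp(μ + σ²/2) = exp(0.025) = 1.025.
Mean > mode: the posterior has a right tail.

MAP = 0.333, posterior mean = 1.025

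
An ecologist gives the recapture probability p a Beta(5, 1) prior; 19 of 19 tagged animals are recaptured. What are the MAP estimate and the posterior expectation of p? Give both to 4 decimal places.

MAP = 1.0000, posterior mean = 0.9600

Posterior: Beta(5+19, 1+0) = Beta(24, 1).
Since β = 1 ≤ 1 and α > 1, the Beta density is monotone increasing on [0,1]; the mode is at 1.
Mean = 24/(24+1) = 0.9600.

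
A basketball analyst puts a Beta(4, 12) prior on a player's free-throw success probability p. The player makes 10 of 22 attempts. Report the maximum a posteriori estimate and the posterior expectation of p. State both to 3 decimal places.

maximum a posteriori estimate = 0.361, posterior expectation = 0.368

Posterior: Beta(4+10, 12+12) = Beta(14, 24).
Mode = (14−1)/(14+24−2) = 13/36 = 0.361.
Mean = 14/(14+24) = 14/38 = 0.368.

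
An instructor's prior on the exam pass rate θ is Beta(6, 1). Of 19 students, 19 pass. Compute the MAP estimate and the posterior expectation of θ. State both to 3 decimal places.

θ_MAP = 1.000, E[θ|data] = 0.962

Posterior: Beta(6+19, 1+0) = Beta(25, 1).
Since β = 1 ≤ 1 and α > 1, the Beta density is monotone increasing on [0,1]; the mode is at 1.
Mean = 25/(25+1) = 0.962.
The posterior is left-skewed, so the mode exceeds the mean.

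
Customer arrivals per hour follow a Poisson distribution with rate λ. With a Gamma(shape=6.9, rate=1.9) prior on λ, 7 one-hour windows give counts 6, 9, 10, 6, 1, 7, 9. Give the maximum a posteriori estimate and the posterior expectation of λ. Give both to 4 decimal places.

MAP: 6.0562. Posterior mean: 6.1685.

Σ counts = 48. Posterior: Gamma(shape = 6.9+48 = 54.9, rate = 1.9+7 = 8.9).
Mode = (α−1)/β = 53.9/8.9 = 6.0562.
Mean = α/β = 54.9/8.9 = 6.1685.
Mean > mode: the posterior has a right tail.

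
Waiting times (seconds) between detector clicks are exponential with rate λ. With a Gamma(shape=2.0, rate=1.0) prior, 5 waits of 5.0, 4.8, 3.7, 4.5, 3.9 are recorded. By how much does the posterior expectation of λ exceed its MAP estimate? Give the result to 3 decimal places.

Σ times = 21.9. Posterior: Gamma(shape = 2.0+5 = 7.0, rate = 1.0+21.9 = 22.9).
Mode = (α−1)/β = 6.0/22.9 = 0.262.
Mean = α/β = 7.0/22.9 = 0.306.
Difference = 0.306 − 0.262 = 0.044.
The mean is pulled above the mode by the posterior's right skew.

0.044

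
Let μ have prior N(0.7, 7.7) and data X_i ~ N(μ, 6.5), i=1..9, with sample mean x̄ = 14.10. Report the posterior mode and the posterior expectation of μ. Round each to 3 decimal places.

posterior mode = 12.951, posterior expectation = 12.951

Posterior for μ is Normal. Precision-weighted mean: (1/7.7·0.7 + 9/6.5·14.10) / (1/7.7 + 9/6.5) = 12.951.
A Normal posterior is symmetric, so mode = mean.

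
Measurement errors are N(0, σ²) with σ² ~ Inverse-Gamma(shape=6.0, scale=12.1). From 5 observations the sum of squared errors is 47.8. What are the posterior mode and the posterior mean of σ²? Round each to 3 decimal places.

Posterior: Inverse-Gamma(shape = 6.0+5/2 = 8.5, scale = 12.1+47.8/2 = 36.0).
Mode = β/(α+1) = 36.0/9.5 = 3.789.
Mean = β/(α−1) = 36.0/7.5 = 4.800.
The posterior is right-skewed, so the mean exceeds the mode.

MAP: 3.789. Posterior mean: 4.800.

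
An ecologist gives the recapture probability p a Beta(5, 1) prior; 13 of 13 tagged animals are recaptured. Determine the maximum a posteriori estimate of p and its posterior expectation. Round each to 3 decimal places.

maximum a posteriori estimate = 1.000, posterior expectation = 0.947

Posterior: Beta(5+13, 1+0) = Beta(18, 1).
Since β = 1 ≤ 1 and α > 1, the Beta density is monotone increasing on [0,1]; the mode is at 1.
Mean = 18/(18+1) = 0.947.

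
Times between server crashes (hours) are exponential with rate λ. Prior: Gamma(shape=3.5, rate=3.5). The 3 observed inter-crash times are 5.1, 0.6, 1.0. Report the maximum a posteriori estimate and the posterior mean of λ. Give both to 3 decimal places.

Σ times = 6.7. Posterior: Gamma(shape = 3.5+3 = 6.5, rate = 3.5+6.7 = 10.2).
Mode = (α−1)/β = 5.5/10.2 = 0.539.
Mean = α/β = 6.5/10.2 = 0.637.

MAP: 0.539. Posterior mean: 0.637.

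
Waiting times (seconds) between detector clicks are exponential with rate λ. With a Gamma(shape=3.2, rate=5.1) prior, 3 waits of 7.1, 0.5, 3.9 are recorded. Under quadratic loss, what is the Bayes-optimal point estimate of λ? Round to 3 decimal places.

Σ times = 11.5. Posterior: Gamma(shape = 3.2+3 = 6.2, rate = 5.1+11.5 = 16.6).
Mode = (α−1)/β = 5.2/16.6 = 0.313.
Mean = α/β = 6.2/16.6 = 0.373.
Quadratic loss ⇒ the optimal estimator is the posterior mean.

0.373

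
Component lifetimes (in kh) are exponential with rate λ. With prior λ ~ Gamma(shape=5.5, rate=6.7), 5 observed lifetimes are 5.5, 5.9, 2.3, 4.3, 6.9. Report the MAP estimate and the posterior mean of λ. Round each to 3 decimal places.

MAP = 0.301, posterior mean = 0.332

Σ times = 24.9. Posterior: Gamma(shape = 5.5+5 = 10.5, rate = 6.7+24.9 = 31.6).
Mode = (α−1)/β = 9.5/31.6 = 0.301.
Mean = α/β = 10.5/31.6 = 0.332.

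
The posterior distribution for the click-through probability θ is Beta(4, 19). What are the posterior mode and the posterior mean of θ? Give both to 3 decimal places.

Mode = (4−1)/(4+19−2) = 3/21 = 0.143.
Mean = 4/(4+19) = 4/23 = 0.174.
Mean > mode: the posterior has a right tail.

MAP = 0.143; posterior mean = 0.174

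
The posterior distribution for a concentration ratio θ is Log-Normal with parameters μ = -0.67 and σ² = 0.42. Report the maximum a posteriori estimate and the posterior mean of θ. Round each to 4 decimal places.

Mode = exp(μ − σ²) = exp(-1.09) = 0.3362.
Mean = exp(μ + σ²/2) = exp(-0.460) = 0.6313.
Mean > mode: the posterior has a right tail.

MAP = 0.3362; posterior mean = 0.6313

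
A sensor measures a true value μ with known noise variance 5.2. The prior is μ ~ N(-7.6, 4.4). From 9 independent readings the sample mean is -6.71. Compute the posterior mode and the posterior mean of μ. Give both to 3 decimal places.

MAP: -6.813. Posterior mean: -6.813.

Posterior for μ is Normal. Precision-weighted mean: (1/4.4·-7.6 + 9/5.2·-6.71) / (1/4.4 + 9/5.2) = -6.813.
A Normal posterior is symmetric, so mode = mean.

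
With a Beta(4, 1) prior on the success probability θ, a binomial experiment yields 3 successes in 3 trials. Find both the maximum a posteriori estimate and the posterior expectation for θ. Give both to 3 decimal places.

MAP = 1.000; posterior mean = 0.875

Posterior: Beta(4+3, 1+0) = Beta(7, 1).
Since β = 1 ≤ 1 and α > 1, the Beta density is monotone increasing on [0,1]; the mode is at 1.
Mean = 7/(7+1) = 0.875.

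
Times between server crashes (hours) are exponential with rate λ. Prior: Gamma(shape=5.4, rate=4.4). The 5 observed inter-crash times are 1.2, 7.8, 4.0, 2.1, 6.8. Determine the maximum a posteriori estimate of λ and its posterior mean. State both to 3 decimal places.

Σ times = 21.9. Posterior: Gamma(shape = 5.4+5 = 10.4, rate = 4.4+21.9 = 26.3).
Mode = (α−1)/β = 9.4/26.3 = 0.357.
Mean = α/β = 10.4/26.3 = 0.395.
The posterior is right-skewed, so the mean exceeds the mode.

maximum a posteriori estimate = 0.357, posterior mean = 0.395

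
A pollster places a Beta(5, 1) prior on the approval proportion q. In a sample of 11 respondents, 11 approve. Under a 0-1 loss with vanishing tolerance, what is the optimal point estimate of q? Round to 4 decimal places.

1.0000

Posterior: Beta(5+11, 1+0) = Beta(16, 1).
Since β = 1 ≤ 1 and α > 1, the Beta density is monotone increasing on [0,1]; the mode is at 1.
Mean = 16/(16+1) = 0.9412.
This is the posterior mode — the MAP estimate.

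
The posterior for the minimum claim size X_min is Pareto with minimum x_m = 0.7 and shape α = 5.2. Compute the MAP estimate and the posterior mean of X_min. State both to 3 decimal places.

The Pareto density is strictly decreasing on [x_m, ∞), so the mode is x_m = 0.700.
Mean = α·x_m/(α−1) = 5.2·0.7/4.2 = 0.867.
Mean > mode: the posterior has a right tail.

MAP = 0.700; posterior mean = 0.867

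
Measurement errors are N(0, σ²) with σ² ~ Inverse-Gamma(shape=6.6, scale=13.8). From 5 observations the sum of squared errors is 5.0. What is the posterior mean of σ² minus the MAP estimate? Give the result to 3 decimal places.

Posterior: Inverse-Gamma(shape = 6.6+5/2 = 9.1, scale = 13.8+5.0/2 = 16.3).
Mode = β/(α+1) = 16.3/10.1 = 1.614.
Mean = β/(α−1) = 16.3/8.1 = 2.012.
Difference = 2.012 − 1.614 = 0.398.
Mean > mode: the posterior has a right tail.

0.398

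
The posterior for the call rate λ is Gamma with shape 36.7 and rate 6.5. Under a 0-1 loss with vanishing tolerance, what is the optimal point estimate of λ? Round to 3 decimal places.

Mode = (α−1)/β = 35.7/6.5 = 5.492.
Mean = α/β = 36.7/6.5 = 5.646.
This is the posterior mode — the MAP estimate.

5.492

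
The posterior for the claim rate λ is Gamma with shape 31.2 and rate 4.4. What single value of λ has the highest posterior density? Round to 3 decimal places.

Mode = (α−1)/β = 30.2/4.4 = 6.864.
Mean = α/β = 31.2/4.4 = 7.091.
This is the posterior mode — the MAP estimate.

6.864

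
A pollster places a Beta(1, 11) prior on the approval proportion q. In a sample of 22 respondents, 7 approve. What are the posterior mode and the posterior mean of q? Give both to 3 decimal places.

Posterior: Beta(1+7, 11+15) = Beta(8, 26).
Mode = (8−1)/(8+26−2) = 7/32 = 0.219.
Mean = 8/(8+26) = 8/34 = 0.235.

MAP: 0.219. Posterior mean: 0.235.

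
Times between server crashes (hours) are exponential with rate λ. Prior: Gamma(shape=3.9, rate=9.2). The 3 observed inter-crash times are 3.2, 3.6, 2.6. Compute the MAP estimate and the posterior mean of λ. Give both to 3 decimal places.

Σ times = 9.4. Posterior: Gamma(shape = 3.9+3 = 6.9, rate = 9.2+9.4 = 18.6).
Mode = (α−1)/β = 5.9/18.6 = 0.317.
Mean = α/β = 6.9/18.6 = 0.371.

MAP estimate = 0.317, posterior mean = 0.371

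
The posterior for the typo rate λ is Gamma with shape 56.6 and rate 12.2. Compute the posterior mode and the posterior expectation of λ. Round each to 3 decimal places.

posterior mode = 4.557, posterior expectation = 4.639

Mode = (α−1)/β = 55.6/12.2 = 4.557.
Mean = α/β = 56.6/12.2 = 4.639.
Right-skewed posterior ⇒ mode < mean.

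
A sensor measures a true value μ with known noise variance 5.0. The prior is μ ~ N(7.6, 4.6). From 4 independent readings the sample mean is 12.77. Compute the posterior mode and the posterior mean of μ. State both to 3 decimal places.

Posterior for μ is Normal. Precision-weighted mean: (1/4.6·7.6 + 4/5.0·12.77) / (1/4.6 + 4/5.0) = 11.665.
A Normal posterior is symmetric, so mode = mean.

MAP: 11.665. Posterior mean: 11.665.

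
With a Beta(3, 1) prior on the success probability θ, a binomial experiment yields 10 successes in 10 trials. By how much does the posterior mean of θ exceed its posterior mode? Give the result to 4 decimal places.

-0.0714

Posterior: Beta(3+10, 1+0) = Beta(13, 1).
Since β = 1 ≤ 1 and α > 1, the Beta density is monotone increasing on [0,1]; the mode is at 1.
Mean = 13/(13+1) = 0.9286.
Difference = 0.9286 − 1.0000 = -0.0714.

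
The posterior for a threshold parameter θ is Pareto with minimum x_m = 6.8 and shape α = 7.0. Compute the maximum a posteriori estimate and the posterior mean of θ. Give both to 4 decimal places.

The Pareto density is strictly decreasing on [x_m, ∞), so the mode is x_m = 6.8000.
Mean = α·x_m/(α−1) = 7.0·6.8/6.0 = 7.9333.
Right-skewed posterior ⇒ mode < mean.

MAP: 6.8000. Posterior mean: 7.9333.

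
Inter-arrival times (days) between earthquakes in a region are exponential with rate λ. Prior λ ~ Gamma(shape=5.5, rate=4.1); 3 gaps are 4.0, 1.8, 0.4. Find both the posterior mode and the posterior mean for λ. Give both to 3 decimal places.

Σ times = 6.2. Posterior: Gamma(shape = 5.5+3 = 8.5, rate = 4.1+6.2 = 10.3).
Mode = (α−1)/β = 7.5/10.3 = 0.728.
Mean = α/β = 8.5/10.3 = 0.825.
Mean > mode: the posterior has a right tail.

λ_MAP = 0.728, E[λ|data] = 0.825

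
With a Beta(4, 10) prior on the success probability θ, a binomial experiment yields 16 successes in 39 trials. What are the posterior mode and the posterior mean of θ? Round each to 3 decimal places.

MAP = 0.373, posterior mean = 0.377

Posterior: Beta(4+16, 10+23) = Beta(20, 33).
Mode = (20−1)/(20+33−2) = 19/51 = 0.373.
Mean = 20/(20+33) = 20/53 = 0.377.
The mean is pulled above the mode by the posterior's right skew.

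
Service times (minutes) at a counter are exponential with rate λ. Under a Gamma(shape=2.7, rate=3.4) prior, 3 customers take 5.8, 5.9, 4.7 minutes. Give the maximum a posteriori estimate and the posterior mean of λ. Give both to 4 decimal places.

Σ times = 16.4. Posterior: Gamma(shape = 2.7+3 = 5.7, rate = 3.4+16.4 = 19.8).
Mode = (α−1)/β = 4.7/19.8 = 0.2374.
Mean = α/β = 5.7/19.8 = 0.2879.

maximum a posteriori estimate = 0.2374, posterior mean = 0.2879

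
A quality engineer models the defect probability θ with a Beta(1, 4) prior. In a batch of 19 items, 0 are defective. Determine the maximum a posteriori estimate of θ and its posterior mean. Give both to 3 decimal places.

maximum a posteriori estimate = 0.000, posterior mean = 0.042

Posterior: Beta(1+0, 4+19) = Beta(1, 23).
Since α = 1 ≤ 1 and β > 1, the Beta density is monotone decreasing on [0,1]; the mode is at 0.
Mean = 1/(1+23) = 0.042.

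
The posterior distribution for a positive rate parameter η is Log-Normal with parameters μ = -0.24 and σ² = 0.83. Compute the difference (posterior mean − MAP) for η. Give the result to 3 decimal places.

0.848

Mode = exp(μ − σ²) = exp(-1.07) = 0.343.
Mean = exp(μ + σ²/2) = exp(0.175) = 1.191.
Difference = 1.191 − 0.343 = 0.848.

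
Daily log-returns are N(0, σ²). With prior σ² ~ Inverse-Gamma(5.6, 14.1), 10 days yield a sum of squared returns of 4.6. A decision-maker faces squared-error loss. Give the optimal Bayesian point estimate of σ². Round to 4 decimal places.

Posterior: Inverse-Gamma(shape = 5.6+10/2 = 10.6, scale = 14.1+4.6/2 = 16.4).
Mode = β/(α+1) = 16.4/11.6 = 1.4138.
Mean = β/(α−1) = 16.4/9.6 = 1.7083.
Squared-error loss ⇒ the optimal estimator is the posterior mean.

1.7083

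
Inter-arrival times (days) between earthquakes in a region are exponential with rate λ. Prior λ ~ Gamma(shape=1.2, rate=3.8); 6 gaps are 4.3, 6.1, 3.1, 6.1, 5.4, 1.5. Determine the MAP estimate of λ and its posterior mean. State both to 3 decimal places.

MAP estimate = 0.205, posterior mean = 0.238

Σ times = 26.5. Posterior: Gamma(shape = 1.2+6 = 7.2, rate = 3.8+26.5 = 30.3).
Mode = (α−1)/β = 6.2/30.3 = 0.205.
Mean = α/β = 7.2/30.3 = 0.238.
Mean > mode: the posterior has a right tail.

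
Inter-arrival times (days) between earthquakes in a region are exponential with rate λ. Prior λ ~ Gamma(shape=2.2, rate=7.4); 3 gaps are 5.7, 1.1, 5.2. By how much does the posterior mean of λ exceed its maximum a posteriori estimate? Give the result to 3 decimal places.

Σ times = 12.0. Posterior: Gamma(shape = 2.2+3 = 5.2, rate = 7.4+12.0 = 19.4).
Mode = (α−1)/β = 4.2/19.4 = 0.216.
Mean = α/β = 5.2/19.4 = 0.268.
Difference = 0.268 − 0.216 = 0.052.
The mean is pulled above the mode by the posterior's right skew.

0.052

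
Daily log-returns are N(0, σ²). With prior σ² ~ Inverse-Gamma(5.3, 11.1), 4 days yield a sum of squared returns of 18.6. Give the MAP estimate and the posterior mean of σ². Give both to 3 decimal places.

Posterior: Inverse-Gamma(shape = 5.3+4/2 = 7.3, scale = 11.1+18.6/2 = 20.4).
Mode = β/(α+1) = 20.4/8.3 = 2.458.
Mean = β/(α−1) = 20.4/6.3 = 3.238.

MAP = 2.458; posterior mean = 3.238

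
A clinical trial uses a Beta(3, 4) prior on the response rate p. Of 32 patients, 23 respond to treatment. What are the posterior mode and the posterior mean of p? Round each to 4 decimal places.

Posterior: Beta(3+23, 4+9) = Beta(26, 13).
Mode = (26−1)/(26+13−2) = 25/37 = 0.6757.
Mean = 26/(26+13) = 26/39 = 0.6667.

posterior mode = 0.6757, posterior mean = 0.6667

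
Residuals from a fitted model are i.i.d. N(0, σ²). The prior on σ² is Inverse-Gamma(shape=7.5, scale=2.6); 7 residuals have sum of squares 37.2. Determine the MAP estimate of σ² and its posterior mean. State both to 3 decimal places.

σ²_MAP = 1.767, E[σ²|data] = 2.120

Posterior: Inverse-Gamma(shape = 7.5+7/2 = 11.0, scale = 2.6+37.2/2 = 21.2).
Mode = β/(α+1) = 21.2/12.0 = 1.767.
Mean = β/(α−1) = 21.2/10.0 = 2.120.
Right-skewed posterior ⇒ mode < mean.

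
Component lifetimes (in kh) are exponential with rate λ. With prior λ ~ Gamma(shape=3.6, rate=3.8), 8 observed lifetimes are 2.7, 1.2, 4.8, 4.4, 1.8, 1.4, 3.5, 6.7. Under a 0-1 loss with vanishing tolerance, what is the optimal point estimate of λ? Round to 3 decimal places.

0.350

Σ times = 26.5. Posterior: Gamma(shape = 3.6+8 = 11.6, rate = 3.8+26.5 = 30.3).
Mode = (α−1)/β = 10.6/30.3 = 0.350.
Mean = α/β = 11.6/30.3 = 0.383.
This is the posterior mode — the MAP estimate.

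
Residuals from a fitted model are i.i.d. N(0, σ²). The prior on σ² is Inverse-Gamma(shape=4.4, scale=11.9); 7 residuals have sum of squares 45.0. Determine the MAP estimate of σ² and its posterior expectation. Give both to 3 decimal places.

Posterior: Inverse-Gamma(shape = 4.4+7/2 = 7.9, scale = 11.9+45.0/2 = 34.4).
Mode = β/(α+1) = 34.4/8.9 = 3.865.
Mean = β/(α−1) = 34.4/6.9 = 4.986.

σ²_MAP = 3.865, E[σ²|data] = 4.986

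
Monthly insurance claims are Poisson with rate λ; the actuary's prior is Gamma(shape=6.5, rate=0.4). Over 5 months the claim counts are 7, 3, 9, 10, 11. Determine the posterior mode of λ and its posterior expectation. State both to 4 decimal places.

MAP = 8.4259, posterior mean = 8.6111

Σ counts = 40. Posterior: Gamma(shape = 6.5+40 = 46.5, rate = 0.4+5 = 5.4).
Mode = (α−1)/β = 45.5/5.4 = 8.4259.
Mean = α/β = 46.5/5.4 = 8.6111.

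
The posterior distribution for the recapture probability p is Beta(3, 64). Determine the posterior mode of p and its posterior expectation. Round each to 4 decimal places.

Mode = (3−1)/(3+64−2) = 2/65 = 0.0308.
Mean = 3/(3+64) = 3/67 = 0.0448.

posterior mode = 0.0308, posterior expectation = 0.0448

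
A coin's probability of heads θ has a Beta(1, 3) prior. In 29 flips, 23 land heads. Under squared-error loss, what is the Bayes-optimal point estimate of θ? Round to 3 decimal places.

0.727

Posterior: Beta(1+23, 3+6) = Beta(24, 9).
Mode = (24−1)/(24+9−2) = 23/31 = 0.742.
Mean = 24/(24+9) = 24/33 = 0.727.
Squared-error loss ⇒ the optimal estimator is the posterior mean.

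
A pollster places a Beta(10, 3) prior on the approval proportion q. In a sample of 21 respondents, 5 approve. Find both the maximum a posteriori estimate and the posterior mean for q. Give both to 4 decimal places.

maximum a posteriori estimate = 0.4375, posterior mean = 0.4412

Posterior: Beta(10+5, 3+16) = Beta(15, 19).
Mode = (15−1)/(15+19−2) = 14/32 = 0.4375.
Mean = 15/(15+19) = 15/34 = 0.4412.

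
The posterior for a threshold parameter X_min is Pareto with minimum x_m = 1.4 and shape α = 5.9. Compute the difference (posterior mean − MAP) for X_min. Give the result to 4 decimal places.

0.2857

The Pareto density is strictly decreasing on [x_m, ∞), so the mode is x_m = 1.4000.
Mean = α·x_m/(α−1) = 5.9·1.4/4.9 = 1.6857.
Difference = 1.6857 − 1.4000 = 0.2857.
Right-skewed posterior ⇒ mode < mean.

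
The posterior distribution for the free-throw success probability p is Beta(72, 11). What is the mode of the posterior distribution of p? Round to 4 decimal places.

0.8765

Mode = (72−1)/(72+11−2) = 71/81 = 0.8765.
Mean = 72/(72+11) = 72/83 = 0.8675.
This is the posterior mode — the MAP estimate.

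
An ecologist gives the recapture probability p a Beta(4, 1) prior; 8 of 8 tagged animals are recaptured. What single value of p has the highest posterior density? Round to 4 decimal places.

1.0000

Posterior: Beta(4+8, 1+0) = Beta(12, 1).
Since β = 1 ≤ 1 and α > 1, the Beta density is monotone increasing on [0,1]; the mode is at 1.
Mean = 12/(12+1) = 0.9231.
This is the posterior mode — the MAP estimate.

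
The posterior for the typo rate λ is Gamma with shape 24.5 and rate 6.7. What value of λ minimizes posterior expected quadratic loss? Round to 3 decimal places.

Mode = (α−1)/β = 23.5/6.7 = 3.507.
Mean = α/β = 24.5/6.7 = 3.657.
Quadratic loss ⇒ the optimal estimator is the posterior mean.

3.657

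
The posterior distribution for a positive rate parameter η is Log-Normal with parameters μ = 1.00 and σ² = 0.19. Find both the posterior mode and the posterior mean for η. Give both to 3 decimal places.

Mode = exp(μ − σ²) = exp(0.81) = 2.248.
Mean = exp(μ + σ²/2) = exp(1.095) = 2.989.
The mean is pulled above the mode by the posterior's right skew.

η_MAP = 2.248, E[η|data] = 2.989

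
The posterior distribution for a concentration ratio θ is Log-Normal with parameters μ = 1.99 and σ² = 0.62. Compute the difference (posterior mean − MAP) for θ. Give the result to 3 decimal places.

6.039

Mode = exp(μ − σ²) = exp(1.37) = 3.935.
Mean = exp(μ + σ²/2) = exp(2.300) = 9.974.
Difference = 9.974 − 3.935 = 6.039.
The posterior is right-skewed, so the mean exceeds the mode.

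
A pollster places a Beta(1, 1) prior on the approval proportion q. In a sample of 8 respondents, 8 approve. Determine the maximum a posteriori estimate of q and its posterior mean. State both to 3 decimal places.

Posterior: Beta(1+8, 1+0) = Beta(9, 1).
Since β = 1 ≤ 1 and α > 1, the Beta density is monotone increasing on [0,1]; the mode is at 1.
Mean = 9/(9+1) = 0.900.
Left-skewed posterior ⇒ mean < mode.

MAP = 1.000; posterior mean = 0.900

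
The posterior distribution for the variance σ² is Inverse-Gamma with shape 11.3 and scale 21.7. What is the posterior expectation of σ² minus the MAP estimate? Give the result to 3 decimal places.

0.343

Mode = β/(α+1) = 21.7/12.3 = 1.764.
Mean = β/(α−1) = 21.7/10.3 = 2.107.
Difference = 2.107 − 1.764 = 0.343.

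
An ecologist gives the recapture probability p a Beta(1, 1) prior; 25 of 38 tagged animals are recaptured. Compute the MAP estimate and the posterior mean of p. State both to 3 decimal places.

Posterior: Beta(1+25, 1+13) = Beta(26, 14).
Mode = (26−1)/(26+14−2) = 25/38 = 0.658.
Mean = 26/(26+14) = 26/40 = 0.650.

MAP estimate = 0.658, posterior mean = 0.650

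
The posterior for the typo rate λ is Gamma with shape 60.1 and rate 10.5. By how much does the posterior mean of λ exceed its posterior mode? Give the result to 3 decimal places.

Mode = (α−1)/β = 59.1/10.5 = 5.629.
Mean = α/β = 60.1/10.5 = 5.724.
Difference = 5.724 − 5.629 = 0.095.

0.095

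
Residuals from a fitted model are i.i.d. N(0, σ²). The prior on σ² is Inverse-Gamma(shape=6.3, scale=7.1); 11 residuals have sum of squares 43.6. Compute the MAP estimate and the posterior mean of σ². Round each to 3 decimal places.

MAP: 2.258. Posterior mean: 2.676.

Posterior: Inverse-Gamma(shape = 6.3+11/2 = 11.8, scale = 7.1+43.6/2 = 28.9).
Mode = β/(α+1) = 28.9/12.8 = 2.258.
Mean = β/(α−1) = 28.9/10.8 = 2.676.
Mean > mode: the posterior has a right tail.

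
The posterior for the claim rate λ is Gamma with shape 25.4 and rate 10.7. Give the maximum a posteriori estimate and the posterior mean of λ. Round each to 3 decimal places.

Mode = (α−1)/β = 24.4/10.7 = 2.280.
Mean = α/β = 25.4/10.7 = 2.374.

MAP = 2.280; posterior mean = 2.374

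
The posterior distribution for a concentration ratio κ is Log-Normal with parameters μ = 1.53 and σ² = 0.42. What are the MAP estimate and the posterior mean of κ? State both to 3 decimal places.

Mode = exp(μ − σ²) = exp(1.11) = 3.034.
Mean = exp(μ + σ²/2) = exp(1.740) = 5.697.

MAP = 3.034, posterior mean = 5.697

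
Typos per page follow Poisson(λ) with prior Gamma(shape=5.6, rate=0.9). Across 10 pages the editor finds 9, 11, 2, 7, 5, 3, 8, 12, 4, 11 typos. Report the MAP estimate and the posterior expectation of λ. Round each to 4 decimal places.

λ_MAP = 7.0275, E[λ|data] = 7.1193

Σ counts = 72. Posterior: Gamma(shape = 5.6+72 = 77.6, rate = 0.9+10 = 10.9).
Mode = (α−1)/β = 76.6/10.9 = 7.0275.
Mean = α/β = 77.6/10.9 = 7.1193.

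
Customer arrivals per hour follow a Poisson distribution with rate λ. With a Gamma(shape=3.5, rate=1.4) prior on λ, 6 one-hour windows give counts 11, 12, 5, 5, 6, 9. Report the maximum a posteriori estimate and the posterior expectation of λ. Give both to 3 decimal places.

Σ counts = 48. Posterior: Gamma(shape = 3.5+48 = 51.5, rate = 1.4+6 = 7.4).
Mode = (α−1)/β = 50.5/7.4 = 6.824.
Mean = α/β = 51.5/7.4 = 6.959.

maximum a posteriori estimate = 6.824, posterior expectation = 6.959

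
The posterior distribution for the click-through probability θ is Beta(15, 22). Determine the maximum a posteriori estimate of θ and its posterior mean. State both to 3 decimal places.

θ_MAP = 0.400, E[θ|data] = 0.405

Mode = (15−1)/(15+22−2) = 14/35 = 0.400.
Mean = 15/(15+22) = 15/37 = 0.405.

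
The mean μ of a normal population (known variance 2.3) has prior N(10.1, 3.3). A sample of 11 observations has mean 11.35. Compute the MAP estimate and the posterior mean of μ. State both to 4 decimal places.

Posterior for μ is Normal. Precision-weighted mean: (1/3.3·10.1 + 11/2.3·11.35) / (1/3.3 + 11/2.3) = 11.2755.
A Normal posterior is symmetric, so mode = mean.

MAP = 11.2755, posterior mean = 11.2755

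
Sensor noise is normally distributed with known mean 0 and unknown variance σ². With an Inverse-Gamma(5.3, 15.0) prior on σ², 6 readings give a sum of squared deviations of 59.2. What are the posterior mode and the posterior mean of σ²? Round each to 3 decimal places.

Posterior: Inverse-Gamma(shape = 5.3+6/2 = 8.3, scale = 15.0+59.2/2 = 44.6).
Mode = β/(α+1) = 44.6/9.3 = 4.796.
Mean = β/(α−1) = 44.6/7.3 = 6.110.
Mean > mode: the posterior has a right tail.

MAP = 4.796; posterior mean = 6.110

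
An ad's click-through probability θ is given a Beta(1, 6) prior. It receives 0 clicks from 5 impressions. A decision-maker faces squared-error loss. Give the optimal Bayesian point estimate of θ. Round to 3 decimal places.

Posterior: Beta(1+0, 6+5) = Beta(1, 11).
Since α = 1 ≤ 1 and β > 1, the Beta density is monotone decreasing on [0,1]; the mode is at 0.
Mean = 1/(1+11) = 0.083.
Squared-error loss ⇒ the optimal estimator is the posterior mean.

0.083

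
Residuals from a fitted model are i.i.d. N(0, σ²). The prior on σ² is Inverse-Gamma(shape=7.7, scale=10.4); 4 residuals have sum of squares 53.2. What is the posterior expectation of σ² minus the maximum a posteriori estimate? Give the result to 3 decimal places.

0.795

Posterior: Inverse-Gamma(shape = 7.7+4/2 = 9.7, scale = 10.4+53.2/2 = 37.0).
Mode = β/(α+1) = 37.0/10.7 = 3.458.
Mean = β/(α−1) = 37.0/8.7 = 4.253.
Difference = 4.253 − 3.458 = 0.795.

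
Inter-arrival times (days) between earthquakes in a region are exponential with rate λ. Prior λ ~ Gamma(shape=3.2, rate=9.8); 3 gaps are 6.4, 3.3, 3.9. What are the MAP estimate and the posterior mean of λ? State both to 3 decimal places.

λ_MAP = 0.222, E[λ|data] = 0.265

Σ times = 13.6. Posterior: Gamma(shape = 3.2+3 = 6.2, rate = 9.8+13.6 = 23.4).
Mode = (α−1)/β = 5.2/23.4 = 0.222.
Mean = α/β = 6.2/23.4 = 0.265.
The mean is pulled above the mode by the posterior's right skew.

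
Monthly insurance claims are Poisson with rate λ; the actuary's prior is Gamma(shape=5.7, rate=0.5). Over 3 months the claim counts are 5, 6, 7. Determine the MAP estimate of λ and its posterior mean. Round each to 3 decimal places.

MAP = 6.486, posterior mean = 6.771

Σ counts = 18. Posterior: Gamma(shape = 5.7+18 = 23.7, rate = 0.5+3 = 3.5).
Mode = (α−1)/β = 22.7/3.5 = 6.486.
Mean = α/β = 23.7/3.5 = 6.771.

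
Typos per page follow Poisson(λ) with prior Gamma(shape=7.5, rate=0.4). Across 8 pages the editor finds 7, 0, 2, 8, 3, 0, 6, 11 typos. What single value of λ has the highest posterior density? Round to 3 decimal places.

Σ counts = 37. Posterior: Gamma(shape = 7.5+37 = 44.5, rate = 0.4+8 = 8.4).
Mode = (α−1)/β = 43.5/8.4 = 5.179.
Mean = α/β = 44.5/8.4 = 5.298.
This is the posterior mode — the MAP estimate.

5.179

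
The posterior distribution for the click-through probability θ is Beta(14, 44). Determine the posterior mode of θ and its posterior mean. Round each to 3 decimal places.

posterior mode = 0.232, posterior mean = 0.241

Mode = (14−1)/(14+44−2) = 13/56 = 0.232.
Mean = 14/(14+44) = 14/58 = 0.241.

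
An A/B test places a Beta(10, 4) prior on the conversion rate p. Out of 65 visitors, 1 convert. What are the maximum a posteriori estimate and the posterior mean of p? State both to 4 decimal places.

p_MAP = 0.1299, E[p|data] = 0.1392

Posterior: Beta(10+1, 4+64) = Beta(11, 68).
Mode = (11−1)/(11+68−2) = 10/77 = 0.1299.
Mean = 11/(11+68) = 11/79 = 0.1392.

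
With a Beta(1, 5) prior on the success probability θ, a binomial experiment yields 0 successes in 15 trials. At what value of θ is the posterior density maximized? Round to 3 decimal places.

Posterior: Beta(1+0, 5+15) = Beta(1, 20).
Since α = 1 ≤ 1 and β > 1, the Beta density is monotone decreasing on [0,1]; the mode is at 0.
Mean = 1/(1+20) = 0.048.
This is the posterior mode — the MAP estimate.

0.000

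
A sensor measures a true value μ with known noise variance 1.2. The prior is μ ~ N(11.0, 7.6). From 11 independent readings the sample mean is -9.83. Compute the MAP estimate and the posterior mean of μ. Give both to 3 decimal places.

MAP = -9.535, posterior mean = -9.535

Posterior for μ is Normal. Precision-weighted mean: (1/7.6·11.0 + 11/1.2·-9.83) / (1/7.6 + 11/1.2) = -9.535.
A Normal posterior is symmetric, so mode = mean.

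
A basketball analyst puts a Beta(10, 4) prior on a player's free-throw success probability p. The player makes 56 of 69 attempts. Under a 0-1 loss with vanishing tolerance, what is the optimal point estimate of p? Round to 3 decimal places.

0.802

Posterior: Beta(10+56, 4+13) = Beta(66, 17).
Mode = (66−1)/(66+17−2) = 65/81 = 0.802.
Mean = 66/(66+17) = 66/83 = 0.795.
This is the posterior mode — the MAP estimate.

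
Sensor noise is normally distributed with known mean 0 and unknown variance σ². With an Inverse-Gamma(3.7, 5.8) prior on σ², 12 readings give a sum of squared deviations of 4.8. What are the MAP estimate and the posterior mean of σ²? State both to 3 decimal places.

Posterior: Inverse-Gamma(shape = 3.7+12/2 = 9.7, scale = 5.8+4.8/2 = 8.2).
Mode = β/(α+1) = 8.2/10.7 = 0.766.
Mean = β/(α−1) = 8.2/8.7 = 0.943.

MAP = 0.766, posterior mean = 0.943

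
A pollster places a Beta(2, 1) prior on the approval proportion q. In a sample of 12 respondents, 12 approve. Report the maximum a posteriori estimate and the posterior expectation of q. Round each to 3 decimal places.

MAP: 1.000. Posterior mean: 0.933.

Posterior: Beta(2+12, 1+0) = Beta(14, 1).
Since β = 1 ≤ 1 and α > 1, the Beta density is monotone increasing on [0,1]; the mode is at 1.
Mean = 14/(14+1) = 0.933.
The mean is pulled below the mode by the posterior's left skew.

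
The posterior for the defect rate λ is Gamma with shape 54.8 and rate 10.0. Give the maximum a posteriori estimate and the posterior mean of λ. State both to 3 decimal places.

MAP: 5.380. Posterior mean: 5.480.

Mode = (α−1)/β = 53.8/10.0 = 5.380.
Mean = α/β = 54.8/10.0 = 5.480.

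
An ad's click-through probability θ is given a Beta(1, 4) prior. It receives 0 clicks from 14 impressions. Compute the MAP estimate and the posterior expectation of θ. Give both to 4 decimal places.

Posterior: Beta(1+0, 4+14) = Beta(1, 18).
Since α = 1 ≤ 1 and β > 1, the Beta density is monotone decreasing on [0,1]; the mode is at 0.
Mean = 1/(1+18) = 0.0526.

MAP = 0.0000, posterior mean = 0.0526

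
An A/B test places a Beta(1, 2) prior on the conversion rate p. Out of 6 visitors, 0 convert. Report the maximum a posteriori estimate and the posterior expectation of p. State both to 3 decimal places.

Posterior: Beta(1+0, 2+6) = Beta(1, 8).
Since α = 1 ≤ 1 and β > 1, the Beta density is monotone decreasing on [0,1]; the mode is at 0.
Mean = 1/(1+8) = 0.111.

p_MAP = 0.000, E[p|data] = 0.111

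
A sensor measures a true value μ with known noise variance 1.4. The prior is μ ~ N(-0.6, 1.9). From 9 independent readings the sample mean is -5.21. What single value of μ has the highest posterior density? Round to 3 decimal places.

-4.861

Posterior for μ is Normal. Precision-weighted mean: (1/1.9·-0.6 + 9/1.4·-5.21) / (1/1.9 + 9/1.4) = -4.861.
A Normal posterior is symmetric, so mode = mean.
This is the posterior mode — the MAP estimate.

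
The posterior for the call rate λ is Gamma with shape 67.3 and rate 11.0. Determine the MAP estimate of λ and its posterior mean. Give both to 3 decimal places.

MAP estimate = 6.027, posterior mean = 6.118

Mode = (α−1)/β = 66.3/11.0 = 6.027.
Mean = α/β = 67.3/11.0 = 6.118.
The mean is pulled above the mode by the posterior's right skew.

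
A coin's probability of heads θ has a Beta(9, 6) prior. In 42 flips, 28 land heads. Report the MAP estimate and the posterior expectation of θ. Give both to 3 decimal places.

MAP estimate = 0.655, posterior expectation = 0.649

Posterior: Beta(9+28, 6+14) = Beta(37, 20).
Mode = (37−1)/(37+20−2) = 36/55 = 0.655.
Mean = 37/(37+20) = 37/57 = 0.649.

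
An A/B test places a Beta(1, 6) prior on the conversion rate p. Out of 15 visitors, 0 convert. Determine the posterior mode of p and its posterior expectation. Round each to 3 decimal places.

MAP = 0.000; posterior mean = 0.045

Posterior: Beta(1+0, 6+15) = Beta(1, 21).
Since α = 1 ≤ 1 and β > 1, the Beta density is monotone decreasing on [0,1]; the mode is at 0.
Mean = 1/(1+21) = 0.045.
The mean is pulled above the mode by the posterior's right skew.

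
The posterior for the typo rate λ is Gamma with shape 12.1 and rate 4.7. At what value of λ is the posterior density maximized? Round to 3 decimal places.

Mode = (α−1)/β = 11.1/4.7 = 2.362.
Mean = α/β = 12.1/4.7 = 2.574.
This is the posterior mode — the MAP estimate.

2.362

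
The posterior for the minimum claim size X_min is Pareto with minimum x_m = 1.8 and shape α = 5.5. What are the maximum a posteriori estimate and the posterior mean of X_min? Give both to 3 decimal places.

X_min_MAP = 1.800, E[X_min|data] = 2.200

The Pareto density is strictly decreasing on [x_m, ∞), so the mode is x_m = 1.800.
Mean = α·x_m/(α−1) = 5.5·1.8/4.5 = 2.200.
Mean > mode: the posterior has a right tail.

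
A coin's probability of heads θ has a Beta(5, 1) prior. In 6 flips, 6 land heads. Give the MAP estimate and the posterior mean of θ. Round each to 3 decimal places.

MAP = 1.000; posterior mean = 0.917

Posterior: Beta(5+6, 1+0) = Beta(11, 1).
Since β = 1 ≤ 1 and α > 1, the Beta density is monotone increasing on [0,1]; the mode is at 1.
Mean = 11/(11+1) = 0.917.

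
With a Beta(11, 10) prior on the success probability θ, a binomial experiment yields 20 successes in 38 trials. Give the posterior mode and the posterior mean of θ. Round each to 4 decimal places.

Posterior: Beta(11+20, 10+18) = Beta(31, 28).
Mode = (31−1)/(31+28−2) = 30/57 = 0.5263.
Mean = 31/(31+28) = 31/59 = 0.5254.

MAP: 0.5263. Posterior mean: 0.5254.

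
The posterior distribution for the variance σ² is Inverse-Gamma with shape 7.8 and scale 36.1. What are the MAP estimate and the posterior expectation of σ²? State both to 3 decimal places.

Mode = β/(α+1) = 36.1/8.8 = 4.102.
Mean = β/(α−1) = 36.1/6.8 = 5.309.
The mean is pulled above the mode by the posterior's right skew.

MAP estimate = 4.102, posterior expectation = 5.309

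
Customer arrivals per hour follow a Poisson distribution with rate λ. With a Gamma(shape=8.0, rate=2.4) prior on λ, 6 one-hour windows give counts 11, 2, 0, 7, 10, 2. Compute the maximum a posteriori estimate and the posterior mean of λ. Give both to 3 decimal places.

MAP: 4.643. Posterior mean: 4.762.

Σ counts = 32. Posterior: Gamma(shape = 8.0+32 = 40.0, rate = 2.4+6 = 8.4).
Mode = (α−1)/β = 39.0/8.4 = 4.643.
Mean = α/β = 40.0/8.4 = 4.762.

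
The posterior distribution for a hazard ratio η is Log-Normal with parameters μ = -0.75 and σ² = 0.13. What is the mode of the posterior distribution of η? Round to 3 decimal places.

0.415

Mode = exp(μ − σ²) = exp(-0.88) = 0.415.
Mean = exp(μ + σ²/2) = exp(-0.685) = 0.504.
This is the posterior mode — the MAP estimate.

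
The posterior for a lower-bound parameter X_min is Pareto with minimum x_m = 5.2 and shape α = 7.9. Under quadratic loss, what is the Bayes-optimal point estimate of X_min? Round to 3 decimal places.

5.954

The Pareto density is strictly decreasing on [x_m, ∞), so the mode is x_m = 5.200.
Mean = α·x_m/(α−1) = 7.9·5.2/6.9 = 5.954.
Quadratic loss ⇒ the optimal estimator is the posterior mean.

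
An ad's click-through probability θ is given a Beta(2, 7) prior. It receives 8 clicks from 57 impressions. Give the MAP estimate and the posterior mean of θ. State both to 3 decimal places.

Posterior: Beta(2+8, 7+49) = Beta(10, 56).
Mode = (10−1)/(10+56−2) = 9/64 = 0.141.
Mean = 10/(10+56) = 10/66 = 0.152.
The posterior is right-skewed, so the mean exceeds the mode.

θ_MAP = 0.141, E[θ|data] = 0.152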